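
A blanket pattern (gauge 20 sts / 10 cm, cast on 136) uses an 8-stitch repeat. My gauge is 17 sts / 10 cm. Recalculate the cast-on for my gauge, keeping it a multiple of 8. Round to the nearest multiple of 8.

136 × 17 / 20 = 115.60.
Nearest multiple of 8: 112.

CO 112 sts.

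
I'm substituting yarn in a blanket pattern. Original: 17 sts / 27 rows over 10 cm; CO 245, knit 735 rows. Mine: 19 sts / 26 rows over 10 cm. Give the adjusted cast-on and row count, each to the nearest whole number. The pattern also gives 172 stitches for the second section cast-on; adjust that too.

Stitches: 245 × 19/17 = 273.82 → 274.
Rows: 735 × 26/27 = 707.78 → 708.
second section cast-on: 172 × 19/17 = 192.24 → 192.

Cast on 274 stitches; work 708 rows; second section cast-on 192 stitches.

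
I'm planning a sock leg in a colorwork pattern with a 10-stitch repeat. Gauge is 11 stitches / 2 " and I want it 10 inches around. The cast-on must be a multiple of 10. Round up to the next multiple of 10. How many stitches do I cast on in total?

CO 60 sts.

11 / 2 = 5.5 sts per inch.
10 × 5.5 = 55.00 sts.
Next multiple of 10: 60.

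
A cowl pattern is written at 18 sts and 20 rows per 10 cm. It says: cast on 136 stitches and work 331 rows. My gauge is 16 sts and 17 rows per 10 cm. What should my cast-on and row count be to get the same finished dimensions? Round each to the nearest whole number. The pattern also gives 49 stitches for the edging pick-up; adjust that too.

Cast on 121 stitches; work 281 rows; edging pick-up 44 stitches.

Stitches: 136 × 16/18 = 120.89 → 121.
Rows: 331 × 17/20 = 281.35 → 281.
edging pick-up: 49 × 16/18 = 43.56 → 44.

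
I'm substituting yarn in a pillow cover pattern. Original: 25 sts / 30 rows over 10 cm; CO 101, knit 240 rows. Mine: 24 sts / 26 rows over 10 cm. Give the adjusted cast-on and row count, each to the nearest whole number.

Stitches: 101 × 24/25 = 96.96 → 97.
Rows: 240 × 26/30 = 208.00 → 208.

Cast on 97 stitches; work 208 rows.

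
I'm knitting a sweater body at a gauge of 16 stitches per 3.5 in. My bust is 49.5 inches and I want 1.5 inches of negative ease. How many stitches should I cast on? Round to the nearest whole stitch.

CO 219 sts.

Finished = 49.5 − 1.5 = 48 in.
16 / 3.5 = 4.571 sts per inch.
48.00 × 4.571 = 219.43 sts.
→ 219 sts.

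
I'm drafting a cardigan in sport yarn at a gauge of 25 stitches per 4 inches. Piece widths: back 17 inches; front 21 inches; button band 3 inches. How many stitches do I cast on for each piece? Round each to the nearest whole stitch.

Rate = 25/4 = 6.25 sts per in.
back: 17 × 6.25 = 106.25 → 106.
front: 21 × 6.25 = 131.25 → 131.
button band: 3 × 6.25 = 18.75 → 19.

back 106; front 131; button band 19.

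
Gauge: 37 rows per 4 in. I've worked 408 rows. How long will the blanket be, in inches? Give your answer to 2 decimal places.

44.11 inches.

37 rows / 4 inch = 9.25 rows per inch.
408 / 9.25 = 44.108 inches.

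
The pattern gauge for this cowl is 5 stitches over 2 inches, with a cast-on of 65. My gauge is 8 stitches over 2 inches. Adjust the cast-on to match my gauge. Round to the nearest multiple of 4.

Cast on 104 stitches.

Scale factor = 8 / 5 = 1.600.
65 × 8 / 5 = 104.00 sts.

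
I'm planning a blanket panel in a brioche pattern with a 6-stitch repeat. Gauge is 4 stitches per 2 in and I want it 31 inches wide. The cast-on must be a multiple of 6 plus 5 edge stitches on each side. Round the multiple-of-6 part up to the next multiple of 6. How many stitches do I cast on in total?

4 / 2 = 2 sts per inch.
31 × 2 = 62.00 sts.
Less 10 edge sts → 52.00 for the repeat.
Next multiple of 6: 54.
Add back 10 edge sts → 64.

CO 64 sts.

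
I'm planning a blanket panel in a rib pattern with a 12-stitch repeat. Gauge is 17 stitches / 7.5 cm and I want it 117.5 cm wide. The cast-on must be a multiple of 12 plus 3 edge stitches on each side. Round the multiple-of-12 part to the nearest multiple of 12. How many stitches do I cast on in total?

Cast on 270 stitches.

17 / 7.5 = 2.267 sts per cm.
117.5 × 2.267 = 266.33 sts.
Less 6 edge sts → 260.33 for the repeat.
Nearest multiple of 12: 264.
Add back 6 edge sts → 270.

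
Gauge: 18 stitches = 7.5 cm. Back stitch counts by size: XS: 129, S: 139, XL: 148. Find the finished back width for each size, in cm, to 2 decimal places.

XS 53.75 cm; S 57.92 cm; XL 61.67 cm.

18/7.5 = 2.4 sts per cm.
XS: 129 / 2.4 = 53.750 → 53.75 cm.
S: 139 / 2.4 = 57.917 → 57.92 cm.
XL: 148 / 2.4 = 61.667 → 61.67 cm.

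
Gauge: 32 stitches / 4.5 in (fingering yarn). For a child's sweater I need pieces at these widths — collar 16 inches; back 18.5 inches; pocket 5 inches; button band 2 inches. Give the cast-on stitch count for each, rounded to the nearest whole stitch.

Rate = 32/4.5 = 7.111 sts per in.
collar: 16 × 7.111 = 113.78 → 114.
back: 18.5 × 7.111 = 131.56 → 132.
pocket: 5 × 7.111 = 35.56 → 36.
button band: 2 × 7.111 = 14.22 → 14.

collar 114; back 132; pocket 36; button band 14.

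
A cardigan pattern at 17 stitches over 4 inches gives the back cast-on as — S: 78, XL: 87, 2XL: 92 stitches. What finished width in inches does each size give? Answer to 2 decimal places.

S 18.35 inches; XL 20.47 inches; 2XL 21.65 inches.

17/4 = 4.25 sts per in.
S: 78 / 4.25 = 18.353 → 18.35 in.
XL: 87 / 4.25 = 20.471 → 20.47 in.
2XL: 92 / 4.25 = 21.647 → 21.65 in.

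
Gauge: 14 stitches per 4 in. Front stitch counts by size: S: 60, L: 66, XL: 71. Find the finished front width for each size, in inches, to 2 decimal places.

14/4 = 3.5 sts per in.
S: 60 / 3.5 = 17.143 → 17.14 in.
L: 66 / 3.5 = 18.857 → 18.86 in.
XL: 71 / 3.5 = 20.286 → 20.29 in.

S 17.14 inches; L 18.86 inches; XL 20.29 inches.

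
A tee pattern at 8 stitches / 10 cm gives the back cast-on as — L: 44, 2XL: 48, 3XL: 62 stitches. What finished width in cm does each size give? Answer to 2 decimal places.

8/10 = 0.8 sts per cm.
L: 44 / 0.8 = 55.000 → 55.00 cm.
2XL: 48 / 0.8 = 60.000 → 60.00 cm.
3XL: 62 / 0.8 = 77.500 → 77.50 cm.

L 55.00 cm; 2XL 60.00 cm; 3XL 77.50 cm.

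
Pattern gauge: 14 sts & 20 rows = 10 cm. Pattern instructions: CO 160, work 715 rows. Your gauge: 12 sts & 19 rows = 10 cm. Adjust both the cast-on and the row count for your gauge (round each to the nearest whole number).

Stitches: 160 × 12/14 = 137.14 → 137.
Rows: 715 × 19/20 = 679.25 → 679.

Cast on 137 stitches; work 679 rows.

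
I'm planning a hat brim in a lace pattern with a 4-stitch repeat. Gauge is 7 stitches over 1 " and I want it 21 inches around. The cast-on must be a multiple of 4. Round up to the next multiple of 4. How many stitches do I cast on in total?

148 stitches.

7 / 1 = 7 sts per inch.
21 × 7 = 147.00 sts.
Next multiple of 4: 148.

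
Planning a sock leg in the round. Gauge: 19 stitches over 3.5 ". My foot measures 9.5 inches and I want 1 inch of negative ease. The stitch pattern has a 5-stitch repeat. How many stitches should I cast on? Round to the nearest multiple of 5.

45 stitches.

Finished = 9.5 − 1 = 8.5 inches.
19 / 3.5 = 5.429 sts/in.
8.5 × 5.429 = 46.14 sts.
Nearest multiple of 5: 45.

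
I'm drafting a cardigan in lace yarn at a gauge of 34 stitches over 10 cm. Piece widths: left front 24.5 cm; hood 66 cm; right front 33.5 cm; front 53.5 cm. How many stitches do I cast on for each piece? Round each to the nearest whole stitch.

Rate = 34/10 = 3.4 sts per cm.
left front: 24.5 × 3.4 = 83.30 → 83.
hood: 66 × 3.4 = 224.40 → 224.
right front: 33.5 × 3.4 = 113.90 → 114.
front: 53.5 × 3.4 = 181.90 → 182.

left front 83; hood 224; right front 114; front 182.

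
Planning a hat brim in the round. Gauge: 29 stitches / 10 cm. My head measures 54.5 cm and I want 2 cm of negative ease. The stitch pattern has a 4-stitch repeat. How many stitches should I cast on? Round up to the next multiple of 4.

Finished = 54.5 − 2 = 52.5 cm.
29 / 10 = 2.9 sts/cm.
52.5 × 2.9 = 152.25 sts.
Next multiple of 4: 156.

CO 156 sts.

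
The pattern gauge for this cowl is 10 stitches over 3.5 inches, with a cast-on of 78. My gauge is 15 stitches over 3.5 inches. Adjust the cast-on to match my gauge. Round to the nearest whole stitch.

117 stitches.

Scale factor = 15 / 10 = 1.500.
78 × 15 / 10 = 117.00 sts.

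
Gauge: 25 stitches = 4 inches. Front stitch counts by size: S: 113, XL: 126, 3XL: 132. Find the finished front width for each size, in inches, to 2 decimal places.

S 18.08 inches; XL 20.16 inches; 3XL 21.12 inches.

25/4 = 6.25 sts per in.
S: 113 / 6.25 = 18.080 → 18.08 in.
XL: 126 / 6.25 = 20.160 → 20.16 in.
3XL: 132 / 6.25 = 21.120 → 21.12 in.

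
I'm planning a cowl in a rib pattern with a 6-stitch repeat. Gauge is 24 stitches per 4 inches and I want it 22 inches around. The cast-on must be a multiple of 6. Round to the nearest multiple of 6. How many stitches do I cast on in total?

CO 132 sts.

24 / 4 = 6 sts per inch.
22 × 6 = 132.00 sts.
Nearest multiple of 6: 132.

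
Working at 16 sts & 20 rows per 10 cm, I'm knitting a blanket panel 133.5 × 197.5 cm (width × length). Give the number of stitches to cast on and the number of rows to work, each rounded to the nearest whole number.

Stitch gauge = 16/10 = 1.6 sts/cm; 133.5 × 1.6 = 213.60 → 214 sts.
Row gauge = 20/10 = 2 rows/cm; 197.5 × 2 = 395.00 → 395 rows.

Cast on 214 stitches and work 395 rows.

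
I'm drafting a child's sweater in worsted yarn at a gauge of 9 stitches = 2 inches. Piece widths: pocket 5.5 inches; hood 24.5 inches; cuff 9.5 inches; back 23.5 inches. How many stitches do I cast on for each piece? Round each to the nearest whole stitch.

Rate = 9/2 = 4.5 sts per in.
pocket: 5.5 × 4.5 = 24.75 → 25.
hood: 24.5 × 4.5 = 110.25 → 110.
cuff: 9.5 × 4.5 = 42.75 → 43.
back: 23.5 × 4.5 = 105.75 → 106.

pocket 25; hood 110; cuff 43; back 106.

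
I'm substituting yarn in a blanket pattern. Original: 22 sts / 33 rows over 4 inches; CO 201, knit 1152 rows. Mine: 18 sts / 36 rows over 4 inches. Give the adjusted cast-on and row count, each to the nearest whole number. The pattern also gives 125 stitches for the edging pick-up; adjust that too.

Cast on 164 stitches; work 1257 rows; edging pick-up 102 stitches.

Stitches: 201 × 18/22 = 164.45 → 164.
Rows: 1152 × 36/33 = 1256.73 → 1257.
edging pick-up: 125 × 18/22 = 102.27 → 102.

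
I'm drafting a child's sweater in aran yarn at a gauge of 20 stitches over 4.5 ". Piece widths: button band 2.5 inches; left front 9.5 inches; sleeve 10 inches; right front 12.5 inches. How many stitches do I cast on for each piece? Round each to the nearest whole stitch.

Rate = 20/4.5 = 4.444 sts per in.
button band: 2.5 × 4.444 = 11.11 → 11.
left front: 9.5 × 4.444 = 42.22 → 42.
sleeve: 10 × 4.444 = 44.44 → 44.
right front: 12.5 × 4.444 = 55.56 → 56.

button band 11; left front 42; sleeve 44; right front 56.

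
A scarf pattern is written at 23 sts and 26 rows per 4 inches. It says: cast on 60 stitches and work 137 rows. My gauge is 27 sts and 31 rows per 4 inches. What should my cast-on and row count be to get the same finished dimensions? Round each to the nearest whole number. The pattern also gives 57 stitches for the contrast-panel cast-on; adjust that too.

Cast on 70 stitches; work 163 rows; contrast-panel cast-on 67 stitches.

Stitches: 60 × 27/23 = 70.43 → 70.
Rows: 137 × 31/26 = 163.35 → 163.
contrast-panel cast-on: 57 × 27/23 = 66.91 → 67.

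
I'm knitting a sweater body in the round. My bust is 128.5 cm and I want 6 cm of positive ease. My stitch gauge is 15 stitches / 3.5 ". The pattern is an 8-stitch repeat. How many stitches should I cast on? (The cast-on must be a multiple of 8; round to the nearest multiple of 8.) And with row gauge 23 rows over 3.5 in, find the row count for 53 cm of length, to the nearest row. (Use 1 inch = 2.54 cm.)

Cast on 224 stitches; work 137 rows.

Finished = 128.5 + 6 = 134.5 cm.
134.5 cm × 1/2.54 = 52.95 inches.
15/3.5 = 4.286 sts per in; 52.95 × 4.286 = 226.94 sts.
Nearest multiple of 8 → 224.
53 cm = 20.87 inches; × 6.571 = 137.12 → 137 rows.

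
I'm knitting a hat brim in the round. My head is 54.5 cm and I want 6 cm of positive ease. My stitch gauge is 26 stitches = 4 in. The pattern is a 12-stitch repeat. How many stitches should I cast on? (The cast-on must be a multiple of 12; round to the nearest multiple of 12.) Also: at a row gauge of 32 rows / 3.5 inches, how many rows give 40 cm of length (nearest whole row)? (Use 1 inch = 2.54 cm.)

Finished = 54.5 + 6 = 60.5 cm.
60.5 cm × 1/2.54 = 23.82 inches.
26/4 = 6.5 sts per in; 23.82 × 6.5 = 154.82 sts.
Nearest multiple of 12 → 156.
40 cm = 15.75 inches; × 9.143 = 143.98 → 144 rows.

Cast on 156 stitches; work 144 rows.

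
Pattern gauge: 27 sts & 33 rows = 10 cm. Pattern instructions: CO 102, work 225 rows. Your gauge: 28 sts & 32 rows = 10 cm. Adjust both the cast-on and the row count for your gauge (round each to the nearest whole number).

Cast on 106 stitches; work 218 rows.

Stitches: 102 × 28/27 = 105.78 → 106.
Rows: 225 × 32/33 = 218.18 → 218.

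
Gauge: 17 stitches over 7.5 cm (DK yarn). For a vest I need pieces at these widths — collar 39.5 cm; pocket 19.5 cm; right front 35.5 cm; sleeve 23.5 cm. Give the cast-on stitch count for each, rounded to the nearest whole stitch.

Rate = 17/7.5 = 2.267 sts per cm.
collar: 39.5 × 2.267 = 89.53 → 90.
pocket: 19.5 × 2.267 = 44.20 → 44.
right front: 35.5 × 2.267 = 80.47 → 80.
sleeve: 23.5 × 2.267 = 53.27 → 53.

collar 90; pocket 44; right front 80; sleeve 53.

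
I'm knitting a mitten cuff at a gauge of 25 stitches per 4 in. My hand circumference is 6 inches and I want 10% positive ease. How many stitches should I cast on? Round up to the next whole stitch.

Finished = 6 × 1.10 = 6.60 in.
25 / 4 = 6.25 sts per inch.
6.60 × 6.25 = 41.25 sts.
→ 42 sts.

Cast on 42 stitches.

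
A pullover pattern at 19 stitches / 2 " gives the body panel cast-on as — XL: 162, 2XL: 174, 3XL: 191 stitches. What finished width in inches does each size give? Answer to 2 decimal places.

XL 17.05 inches; 2XL 18.32 inches; 3XL 20.11 inches.

19/2 = 9.5 sts per in.
XL: 162 / 9.5 = 17.053 → 17.05 in.
2XL: 174 / 9.5 = 18.316 → 18.32 in.
3XL: 191 / 9.5 = 20.105 → 20.11 in.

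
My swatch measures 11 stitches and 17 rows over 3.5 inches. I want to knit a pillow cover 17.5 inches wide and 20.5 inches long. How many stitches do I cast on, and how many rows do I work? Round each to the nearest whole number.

Stitch gauge = 11/3.5 = 3.143 sts/in; 17.5 × 3.143 = 55.00 → 55 sts.
Row gauge = 17/3.5 = 4.857 rows/in; 20.5 × 4.857 = 99.57 → 100 rows.

Cast on 55 stitches and work 100 rows.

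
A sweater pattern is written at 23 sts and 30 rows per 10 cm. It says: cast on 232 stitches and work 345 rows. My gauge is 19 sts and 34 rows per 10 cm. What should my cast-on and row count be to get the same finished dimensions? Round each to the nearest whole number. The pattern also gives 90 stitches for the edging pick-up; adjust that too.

Cast on 192 stitches; work 391 rows; edging pick-up 74 stitches.

Stitches: 232 × 19/23 = 191.65 → 192.
Rows: 345 × 34/30 = 391.00 → 391.
edging pick-up: 90 × 19/23 = 74.35 → 74.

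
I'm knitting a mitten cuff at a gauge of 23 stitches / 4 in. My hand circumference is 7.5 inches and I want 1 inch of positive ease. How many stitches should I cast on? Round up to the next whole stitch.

49 stitches.

Finished = 7.5 + 1 = 8.5 in.
23 / 4 = 5.75 sts per inch.
8.50 × 5.75 = 48.88 sts.
→ 49 sts.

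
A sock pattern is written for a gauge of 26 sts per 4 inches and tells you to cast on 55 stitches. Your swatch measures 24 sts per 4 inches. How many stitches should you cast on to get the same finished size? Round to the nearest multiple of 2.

50 stitches.

Scale factor = 24 / 26 = 0.923.
55 × 24 / 26 = 50.77 sts.
→ 50 sts.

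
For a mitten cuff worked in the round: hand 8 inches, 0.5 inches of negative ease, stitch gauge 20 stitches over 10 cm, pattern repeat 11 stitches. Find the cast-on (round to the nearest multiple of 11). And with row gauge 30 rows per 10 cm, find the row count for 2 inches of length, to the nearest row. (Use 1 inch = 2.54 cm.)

Finished = 8 − 0.5 = 7.5 inches.
7.5 inches × 2.54 = 19.05 cm.
20/10 = 2 sts per cm; 19.05 × 2 = 38.10 sts.
Nearest multiple of 11 → 33.
2 inches = 5.08 cm; × 3 = 15.24 → 15 rows.

Cast on 33 stitches; work 15 rows.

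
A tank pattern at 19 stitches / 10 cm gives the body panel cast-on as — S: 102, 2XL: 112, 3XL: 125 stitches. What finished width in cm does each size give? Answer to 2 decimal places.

19/10 = 1.9 sts per cm.
S: 102 / 1.9 = 53.684 → 53.68 cm.
2XL: 112 / 1.9 = 58.947 → 58.95 cm.
3XL: 125 / 1.9 = 65.789 → 65.79 cm.

S 53.68 cm; 2XL 58.95 cm; 3XL 65.79 cm.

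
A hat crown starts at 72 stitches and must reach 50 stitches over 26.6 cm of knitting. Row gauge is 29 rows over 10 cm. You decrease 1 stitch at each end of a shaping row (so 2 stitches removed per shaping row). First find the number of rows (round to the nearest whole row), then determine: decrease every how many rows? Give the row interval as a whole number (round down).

Decrease every 7th row.

Rows = 26.6 × 2.9 = 77.1 → 77 rows.
Stitches to remove: 22 → 11 shaping rows (at 2 st each).
77 / 11 = 7.00 → every 7 rows.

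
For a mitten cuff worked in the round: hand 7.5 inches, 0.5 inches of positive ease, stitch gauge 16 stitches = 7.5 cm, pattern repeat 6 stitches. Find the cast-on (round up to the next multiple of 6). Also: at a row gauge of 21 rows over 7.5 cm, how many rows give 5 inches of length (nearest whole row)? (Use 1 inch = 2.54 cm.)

Finished = 7.5 + 0.5 = 8 inches.
8 inches × 2.54 = 20.32 cm.
16/7.5 = 2.133 sts per cm; 20.32 × 2.133 = 43.35 sts.
Next multiple of 6 → 48.
5 inches = 12.70 cm; × 2.8 = 35.56 → 36 rows.

Cast on 48 stitches; work 36 rows.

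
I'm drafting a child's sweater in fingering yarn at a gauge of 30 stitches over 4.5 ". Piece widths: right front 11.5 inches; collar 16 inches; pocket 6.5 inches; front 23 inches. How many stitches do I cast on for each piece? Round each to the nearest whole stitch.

Rate = 30/4.5 = 6.667 sts per in.
right front: 11.5 × 6.667 = 76.67 → 77.
collar: 16 × 6.667 = 106.67 → 107.
pocket: 6.5 × 6.667 = 43.33 → 43.
front: 23 × 6.667 = 153.33 → 153.

right front 77; collar 107; pocket 43; front 153.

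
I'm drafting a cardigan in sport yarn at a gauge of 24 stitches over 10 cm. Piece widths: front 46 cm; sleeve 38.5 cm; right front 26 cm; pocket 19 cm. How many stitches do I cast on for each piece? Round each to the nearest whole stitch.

front 110; sleeve 92; right front 62; pocket 46.

Rate = 24/10 = 2.4 sts per cm.
front: 46 × 2.4 = 110.40 → 110.
sleeve: 38.5 × 2.4 = 92.40 → 92.
right front: 26 × 2.4 = 62.40 → 62.
pocket: 19 × 2.4 = 45.60 → 46.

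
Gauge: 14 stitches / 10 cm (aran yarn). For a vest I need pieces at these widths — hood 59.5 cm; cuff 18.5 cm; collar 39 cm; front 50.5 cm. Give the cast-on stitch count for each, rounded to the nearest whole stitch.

Rate = 14/10 = 1.4 sts per cm.
hood: 59.5 × 1.4 = 83.30 → 83.
cuff: 18.5 × 1.4 = 25.90 → 26.
collar: 39 × 1.4 = 54.60 → 55.
front: 50.5 × 1.4 = 70.70 → 71.

hood 83; cuff 26; collar 55; front 71.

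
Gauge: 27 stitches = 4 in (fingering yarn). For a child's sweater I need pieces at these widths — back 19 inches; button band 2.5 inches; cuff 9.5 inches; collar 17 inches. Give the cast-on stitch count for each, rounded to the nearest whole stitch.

back 128; button band 17; cuff 64; collar 115.

Rate = 27/4 = 6.75 sts per in.
back: 19 × 6.75 = 128.25 → 128.
button band: 2.5 × 6.75 = 16.88 → 17.
cuff: 9.5 × 6.75 = 64.12 → 64.
collar: 17 × 6.75 = 114.75 → 115.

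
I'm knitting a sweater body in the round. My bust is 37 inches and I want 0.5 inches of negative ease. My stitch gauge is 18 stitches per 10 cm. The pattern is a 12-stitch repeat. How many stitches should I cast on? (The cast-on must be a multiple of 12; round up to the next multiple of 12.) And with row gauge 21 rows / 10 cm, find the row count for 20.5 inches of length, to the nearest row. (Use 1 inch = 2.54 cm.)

Finished = 37 − 0.5 = 36.5 inches.
36.5 inches × 2.54 = 92.71 cm.
18/10 = 1.8 sts per cm; 92.71 × 1.8 = 166.88 sts.
Next multiple of 12 → 168.
20.5 inches = 52.07 cm; × 2.1 = 109.35 → 109 rows.

Cast on 168 stitches; work 109 rows.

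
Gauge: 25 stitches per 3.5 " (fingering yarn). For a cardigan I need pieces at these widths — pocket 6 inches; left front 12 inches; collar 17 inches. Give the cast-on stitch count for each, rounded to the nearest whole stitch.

Rate = 25/3.5 = 7.143 sts per in.
pocket: 6 × 7.143 = 42.86 → 43.
left front: 12 × 7.143 = 85.71 → 86.
collar: 17 × 7.143 = 121.43 → 121.

pocket 43; left front 86; collar 121.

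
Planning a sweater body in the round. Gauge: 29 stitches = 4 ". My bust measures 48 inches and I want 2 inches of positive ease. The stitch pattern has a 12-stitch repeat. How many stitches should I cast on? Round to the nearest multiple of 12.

CO 360 sts.

Finished = 48 + 2 = 50 inches.
29 / 4 = 7.25 sts/in.
50 × 7.25 = 362.50 sts.
Nearest multiple of 12: 360.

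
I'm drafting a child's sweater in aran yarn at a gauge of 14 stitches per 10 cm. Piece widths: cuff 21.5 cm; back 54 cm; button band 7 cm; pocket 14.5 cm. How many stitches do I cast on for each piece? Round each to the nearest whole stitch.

cuff 30; back 76; button band 10; pocket 20.

Rate = 14/10 = 1.4 sts per cm.
cuff: 21.5 × 1.4 = 30.10 → 30.
back: 54 × 1.4 = 75.60 → 76.
button band: 7 × 1.4 = 9.80 → 10.
pocket: 14.5 × 1.4 = 20.30 → 20.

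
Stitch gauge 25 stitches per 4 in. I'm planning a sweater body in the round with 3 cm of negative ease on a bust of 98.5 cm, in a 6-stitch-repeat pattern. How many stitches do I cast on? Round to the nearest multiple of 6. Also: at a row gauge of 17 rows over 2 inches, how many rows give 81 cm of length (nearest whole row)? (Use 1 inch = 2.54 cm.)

Cast on 234 stitches; work 271 rows.

Finished = 98.5 − 3 = 95.5 cm.
95.5 cm × 1/2.54 = 37.60 inches.
25/4 = 6.25 sts per in; 37.60 × 6.25 = 234.99 sts.
Nearest multiple of 6 → 234.
81 cm = 31.89 inches; × 8.5 = 271.06 → 271 rows.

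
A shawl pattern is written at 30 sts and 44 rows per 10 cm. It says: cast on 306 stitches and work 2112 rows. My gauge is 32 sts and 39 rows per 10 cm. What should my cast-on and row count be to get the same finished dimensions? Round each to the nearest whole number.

Stitches: 306 × 32/30 = 326.40 → 326.
Rows: 2112 × 39/44 = 1872.00 → 1872.

Cast on 326 stitches; work 1872 rows.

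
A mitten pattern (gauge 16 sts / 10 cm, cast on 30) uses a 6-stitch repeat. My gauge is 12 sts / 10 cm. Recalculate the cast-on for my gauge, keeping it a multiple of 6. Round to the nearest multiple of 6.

24 stitches.

30 × 12 / 16 = 22.50.
Nearest multiple of 6: 24.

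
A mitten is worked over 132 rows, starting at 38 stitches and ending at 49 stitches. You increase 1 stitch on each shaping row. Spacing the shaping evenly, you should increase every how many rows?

Increase every 12th row.

Stitches to add: |49 − 38| = 11.
Shaping rows needed: 11 / 1 = 11.
132 rows / 11 = every 12 rows.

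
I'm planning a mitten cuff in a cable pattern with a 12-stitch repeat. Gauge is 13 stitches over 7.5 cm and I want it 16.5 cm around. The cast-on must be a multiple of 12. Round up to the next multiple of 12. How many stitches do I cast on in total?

CO 36 sts.

13 / 7.5 = 1.733 sts per cm.
16.5 × 1.733 = 28.60 sts.
Next multiple of 12: 36.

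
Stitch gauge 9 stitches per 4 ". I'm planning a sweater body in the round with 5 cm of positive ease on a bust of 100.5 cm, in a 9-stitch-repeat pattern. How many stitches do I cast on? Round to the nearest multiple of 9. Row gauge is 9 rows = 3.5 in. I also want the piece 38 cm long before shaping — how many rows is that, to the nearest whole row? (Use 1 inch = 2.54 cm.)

Cast on 90 stitches; work 38 rows.

Finished = 100.5 + 5 = 105.5 cm.
105.5 cm × 1/2.54 = 41.54 inches.
9/4 = 2.25 sts per in; 41.54 × 2.25 = 93.45 sts.
Nearest multiple of 9 → 90.
38 cm = 14.96 inches; × 2.571 = 38.47 → 38 rows.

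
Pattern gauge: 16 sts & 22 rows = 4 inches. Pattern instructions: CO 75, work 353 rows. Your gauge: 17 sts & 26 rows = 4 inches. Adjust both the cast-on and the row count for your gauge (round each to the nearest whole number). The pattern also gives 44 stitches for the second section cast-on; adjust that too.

Cast on 80 stitches; work 417 rows; second section cast-on 47 stitches.

Stitches: 75 × 17/16 = 79.69 → 80.
Rows: 353 × 26/22 = 417.18 → 417.
second section cast-on: 44 × 17/16 = 46.75 → 47.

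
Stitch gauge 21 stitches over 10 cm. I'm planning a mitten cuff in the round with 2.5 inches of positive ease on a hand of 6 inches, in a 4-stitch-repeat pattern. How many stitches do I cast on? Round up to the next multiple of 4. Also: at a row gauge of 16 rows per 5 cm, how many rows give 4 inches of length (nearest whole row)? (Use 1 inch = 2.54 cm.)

Finished = 6 + 2.5 = 8.5 inches.
8.5 inches × 2.54 = 21.59 cm.
21/10 = 2.1 sts per cm; 21.59 × 2.1 = 45.34 sts.
Next multiple of 4 → 48.
4 inches = 10.16 cm; × 3.2 = 32.51 → 33 rows.

Cast on 48 stitches; work 33 rows.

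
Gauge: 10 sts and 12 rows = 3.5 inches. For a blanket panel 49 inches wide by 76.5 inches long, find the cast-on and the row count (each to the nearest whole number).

Cast on 140 stitches and work 262 rows.

Stitch gauge = 10/3.5 = 2.857 sts/in; 49 × 2.857 = 140.00 → 140 sts.
Row gauge = 12/3.5 = 3.429 rows/in; 76.5 × 3.429 = 262.29 → 262 rows.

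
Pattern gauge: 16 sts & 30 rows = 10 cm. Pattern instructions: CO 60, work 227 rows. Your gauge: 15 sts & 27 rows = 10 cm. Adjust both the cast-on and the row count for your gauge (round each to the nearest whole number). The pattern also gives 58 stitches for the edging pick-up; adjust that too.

Stitches: 60 × 15/16 = 56.25 → 56.
Rows: 227 × 27/30 = 204.30 → 204.
edging pick-up: 58 × 15/16 = 54.38 → 54.

Cast on 56 stitches; work 204 rows; edging pick-up 54 stitches.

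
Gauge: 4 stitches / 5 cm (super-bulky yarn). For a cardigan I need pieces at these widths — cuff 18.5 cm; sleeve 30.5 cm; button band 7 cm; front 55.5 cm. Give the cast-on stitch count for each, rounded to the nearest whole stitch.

cuff 15; sleeve 24; button band 6; front 44.

Rate = 4/5 = 0.8 sts per cm.
cuff: 18.5 × 0.8 = 14.80 → 15.
sleeve: 30.5 × 0.8 = 24.40 → 24.
button band: 7 × 0.8 = 5.60 → 6.
front: 55.5 × 0.8 = 44.40 → 44.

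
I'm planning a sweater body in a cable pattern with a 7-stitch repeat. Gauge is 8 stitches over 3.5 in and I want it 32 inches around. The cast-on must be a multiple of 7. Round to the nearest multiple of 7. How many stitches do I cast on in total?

70 stitches.

8 / 3.5 = 2.286 sts per inch.
32 × 2.286 = 73.14 sts.
Nearest multiple of 7: 70.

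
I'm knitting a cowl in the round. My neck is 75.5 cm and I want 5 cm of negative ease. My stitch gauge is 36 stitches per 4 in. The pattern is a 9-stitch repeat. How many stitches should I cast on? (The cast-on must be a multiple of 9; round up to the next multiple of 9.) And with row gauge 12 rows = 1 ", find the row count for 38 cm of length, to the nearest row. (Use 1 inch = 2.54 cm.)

Finished = 75.5 − 5 = 70.5 cm.
70.5 cm × 1/2.54 = 27.76 inches.
36/4 = 9 sts per in; 27.76 × 9 = 249.80 sts.
Next multiple of 9 → 252.
38 cm = 14.96 inches; × 12 = 179.53 → 180 rows.

Cast on 252 stitches; work 180 rows.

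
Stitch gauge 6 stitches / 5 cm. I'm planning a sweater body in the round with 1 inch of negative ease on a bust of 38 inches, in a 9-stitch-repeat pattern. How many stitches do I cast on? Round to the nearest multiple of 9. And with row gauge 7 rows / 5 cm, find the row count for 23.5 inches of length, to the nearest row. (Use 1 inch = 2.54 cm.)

Finished = 38 − 1 = 37 inches.
37 inches × 2.54 = 93.98 cm.
6/5 = 1.2 sts per cm; 93.98 × 1.2 = 112.78 sts.
Nearest multiple of 9 → 117.
23.5 inches = 59.69 cm; × 1.4 = 83.57 → 84 rows.

Cast on 117 stitches; work 84 rows.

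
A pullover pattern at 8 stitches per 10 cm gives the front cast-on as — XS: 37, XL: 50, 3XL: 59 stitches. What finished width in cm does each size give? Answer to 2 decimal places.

XS 46.25 cm; XL 62.50 cm; 3XL 73.75 cm.

8/10 = 0.8 sts per cm.
XS: 37 / 0.8 = 46.250 → 46.25 cm.
XL: 50 / 0.8 = 62.500 → 62.50 cm.
3XL: 59 / 0.8 = 73.750 → 73.75 cm.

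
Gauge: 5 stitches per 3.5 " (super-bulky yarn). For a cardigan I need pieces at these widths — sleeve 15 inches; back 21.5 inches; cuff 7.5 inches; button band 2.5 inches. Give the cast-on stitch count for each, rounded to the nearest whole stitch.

sleeve 21; back 31; cuff 11; button band 4.

Rate = 5/3.5 = 1.429 sts per in.
sleeve: 15 × 1.429 = 21.43 → 21.
back: 21.5 × 1.429 = 30.71 → 31.
cuff: 7.5 × 1.429 = 10.71 → 11.
button band: 2.5 × 1.429 = 3.57 → 4.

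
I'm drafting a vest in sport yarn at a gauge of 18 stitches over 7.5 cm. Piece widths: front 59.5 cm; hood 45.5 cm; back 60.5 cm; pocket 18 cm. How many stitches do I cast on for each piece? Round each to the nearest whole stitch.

Rate = 18/7.5 = 2.4 sts per cm.
front: 59.5 × 2.4 = 142.80 → 143.
hood: 45.5 × 2.4 = 109.20 → 109.
back: 60.5 × 2.4 = 145.20 → 145.
pocket: 18 × 2.4 = 43.20 → 43.

front 143; hood 109; back 145; pocket 43.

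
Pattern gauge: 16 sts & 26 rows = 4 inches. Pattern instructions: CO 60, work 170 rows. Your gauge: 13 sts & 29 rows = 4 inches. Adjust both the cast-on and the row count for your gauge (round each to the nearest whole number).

Cast on 49 stitches; work 190 rows.

Stitches: 60 × 13/16 = 48.75 → 49.
Rows: 170 × 29/26 = 189.62 → 190.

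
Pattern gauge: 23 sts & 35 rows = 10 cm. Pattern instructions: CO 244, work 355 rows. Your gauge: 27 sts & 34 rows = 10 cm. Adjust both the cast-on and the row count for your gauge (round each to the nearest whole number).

Stitches: 244 × 27/23 = 286.43 → 286.
Rows: 355 × 34/35 = 344.86 → 345.

Cast on 286 stitches; work 345 rows.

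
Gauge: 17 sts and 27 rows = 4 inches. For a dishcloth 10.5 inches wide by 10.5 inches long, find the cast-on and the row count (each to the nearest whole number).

Cast on 45 stitches and work 71 rows.

Stitch gauge = 17/4 = 4.25 sts/in; 10.5 × 4.25 = 44.62 → 45 sts.
Row gauge = 27/4 = 6.75 rows/in; 10.5 × 6.75 = 70.88 → 71 rows.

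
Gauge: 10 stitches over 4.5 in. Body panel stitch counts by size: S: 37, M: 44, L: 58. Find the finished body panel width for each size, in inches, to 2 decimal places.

S 16.65 inches; M 19.80 inches; L 26.10 inches.

10/4.5 = 2.222 sts per in.
S: 37 / 2.222 = 16.650 → 16.65 in.
M: 44 / 2.222 = 19.800 → 19.80 in.
L: 58 / 2.222 = 26.100 → 26.10 in.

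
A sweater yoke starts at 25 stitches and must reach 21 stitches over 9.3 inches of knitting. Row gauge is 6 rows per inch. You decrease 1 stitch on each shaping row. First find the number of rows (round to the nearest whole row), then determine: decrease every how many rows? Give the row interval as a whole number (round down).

Decrease every 14th row.

Rows = 9.3 × 6 = 55.8 → 56 rows.
Stitches to remove: 4 → 4 shaping rows (at 1 st each).
56 / 4 = 14.00 → every 14 rows.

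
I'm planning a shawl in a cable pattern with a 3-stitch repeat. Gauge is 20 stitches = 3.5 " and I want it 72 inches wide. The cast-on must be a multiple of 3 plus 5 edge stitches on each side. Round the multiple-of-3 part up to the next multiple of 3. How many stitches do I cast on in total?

20 / 3.5 = 5.714 sts per inch.
72 × 5.714 = 411.43 sts.
Less 10 edge sts → 401.43 for the repeat.
Next multiple of 3: 402.
Add back 10 edge sts → 412.

Cast on 412 stitches.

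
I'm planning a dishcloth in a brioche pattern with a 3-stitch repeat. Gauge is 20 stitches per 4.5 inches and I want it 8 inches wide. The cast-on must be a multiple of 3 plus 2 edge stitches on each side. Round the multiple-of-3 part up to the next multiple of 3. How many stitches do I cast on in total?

20 / 4.5 = 4.444 sts per inch.
8 × 4.444 = 35.56 sts.
Less 4 edge sts → 31.56 for the repeat.
Next multiple of 3: 33.
Add back 4 edge sts → 37.

37 stitches.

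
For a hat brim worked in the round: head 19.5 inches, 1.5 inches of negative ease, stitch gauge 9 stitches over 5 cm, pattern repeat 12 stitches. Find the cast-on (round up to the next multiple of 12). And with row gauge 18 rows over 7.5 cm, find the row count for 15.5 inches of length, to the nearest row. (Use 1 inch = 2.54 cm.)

Cast on 84 stitches; work 94 rows.

Finished = 19.5 − 1.5 = 18 inches.
18 inches × 2.54 = 45.72 cm.
9/5 = 1.8 sts per cm; 45.72 × 1.8 = 82.30 sts.
Next multiple of 12 → 84.
15.5 inches = 39.37 cm; × 2.4 = 94.49 → 94 rows.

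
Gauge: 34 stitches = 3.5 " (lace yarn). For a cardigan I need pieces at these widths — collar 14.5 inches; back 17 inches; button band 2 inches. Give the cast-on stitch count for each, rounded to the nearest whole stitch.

collar 141; back 165; button band 19.

Rate = 34/3.5 = 9.714 sts per in.
collar: 14.5 × 9.714 = 140.86 → 141.
back: 17 × 9.714 = 165.14 → 165.
button band: 2 × 9.714 = 19.43 → 19.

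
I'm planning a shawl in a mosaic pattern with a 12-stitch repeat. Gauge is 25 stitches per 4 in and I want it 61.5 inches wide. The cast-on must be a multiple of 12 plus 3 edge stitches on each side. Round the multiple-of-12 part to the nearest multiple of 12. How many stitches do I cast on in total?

25 / 4 = 6.25 sts per inch.
61.5 × 6.25 = 384.38 sts.
Less 6 edge sts → 378.38 for the repeat.
Nearest multiple of 12: 384.
Add back 6 edge sts → 390.

CO 390 sts.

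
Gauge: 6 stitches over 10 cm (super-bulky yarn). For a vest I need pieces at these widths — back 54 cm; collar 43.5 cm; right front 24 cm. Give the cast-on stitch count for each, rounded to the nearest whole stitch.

back 32; collar 26; right front 14.

Rate = 6/10 = 0.6 sts per cm.
back: 54 × 0.6 = 32.40 → 32.
collar: 43.5 × 0.6 = 26.10 → 26.
right front: 24 × 0.6 = 14.40 → 14.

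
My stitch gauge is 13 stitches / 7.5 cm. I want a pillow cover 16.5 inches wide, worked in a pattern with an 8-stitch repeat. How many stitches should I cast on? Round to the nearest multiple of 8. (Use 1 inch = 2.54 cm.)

CO 72 sts.

16.5 in = 16.5 × 2.54 = 41.91 cm.
13 / 7.5 = 1.733 sts/cm.
41.91 × 1.733 = 72.64 sts.
→ 72.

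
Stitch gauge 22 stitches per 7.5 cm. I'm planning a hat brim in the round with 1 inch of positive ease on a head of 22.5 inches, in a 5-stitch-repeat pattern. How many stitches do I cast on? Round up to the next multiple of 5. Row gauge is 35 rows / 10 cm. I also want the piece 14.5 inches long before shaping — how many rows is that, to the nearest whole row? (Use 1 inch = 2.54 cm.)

Cast on 180 stitches; work 129 rows.

Finished = 22.5 + 1 = 23.5 inches.
23.5 inches × 2.54 = 59.69 cm.
22/7.5 = 2.933 sts per cm; 59.69 × 2.933 = 175.09 sts.
Next multiple of 5 → 180.
14.5 inches = 36.83 cm; × 3.5 = 128.91 → 129 rows.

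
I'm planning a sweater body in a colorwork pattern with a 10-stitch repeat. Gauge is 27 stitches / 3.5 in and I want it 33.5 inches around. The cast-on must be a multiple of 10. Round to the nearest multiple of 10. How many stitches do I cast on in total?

260 stitches.

27 / 3.5 = 7.714 sts per inch.
33.5 × 7.714 = 258.43 sts.
Nearest multiple of 10: 260.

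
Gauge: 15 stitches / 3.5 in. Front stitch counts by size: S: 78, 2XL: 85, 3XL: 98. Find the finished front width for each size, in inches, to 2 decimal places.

15/3.5 = 4.286 sts per in.
S: 78 / 4.286 = 18.200 → 18.20 in.
2XL: 85 / 4.286 = 19.833 → 19.83 in.
3XL: 98 / 4.286 = 22.867 → 22.87 in.

S 18.20 inches; 2XL 19.83 inches; 3XL 22.87 inches.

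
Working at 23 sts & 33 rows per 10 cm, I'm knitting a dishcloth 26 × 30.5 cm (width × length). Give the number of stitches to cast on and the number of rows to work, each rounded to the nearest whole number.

Stitch gauge = 23/10 = 2.3 sts/cm; 26 × 2.3 = 59.80 → 60 sts.
Row gauge = 33/10 = 3.3 rows/cm; 30.5 × 3.3 = 100.65 → 101 rows.

Cast on 60 stitches and work 101 rows.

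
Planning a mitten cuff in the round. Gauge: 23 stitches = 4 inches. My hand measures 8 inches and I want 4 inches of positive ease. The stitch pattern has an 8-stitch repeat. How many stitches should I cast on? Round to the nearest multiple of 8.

72 stitches.

Finished = 8 + 4 = 12 inches.
23 / 4 = 5.75 sts/in.
12 × 5.75 = 69.00 sts.
Nearest multiple of 8: 72.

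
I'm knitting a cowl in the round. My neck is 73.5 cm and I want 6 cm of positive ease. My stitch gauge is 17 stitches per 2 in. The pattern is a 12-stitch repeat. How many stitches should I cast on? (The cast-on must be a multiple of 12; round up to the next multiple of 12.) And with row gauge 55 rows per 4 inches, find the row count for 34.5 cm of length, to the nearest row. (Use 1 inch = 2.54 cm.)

Finished = 73.5 + 6 = 79.5 cm.
79.5 cm × 1/2.54 = 31.30 inches.
17/2 = 8.5 sts per in; 31.30 × 8.5 = 266.04 sts.
Next multiple of 12 → 276.
34.5 cm = 13.58 inches; × 13.75 = 186.76 → 187 rows.

Cast on 276 stitches; work 187 rows.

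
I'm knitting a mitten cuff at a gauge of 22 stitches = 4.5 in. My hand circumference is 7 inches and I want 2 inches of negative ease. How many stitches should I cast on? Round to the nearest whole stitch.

CO 24 sts.

Finished = 7 − 2 = 5 in.
22 / 4.5 = 4.889 sts per inch.
5.00 × 4.889 = 24.44 sts.
→ 24 sts.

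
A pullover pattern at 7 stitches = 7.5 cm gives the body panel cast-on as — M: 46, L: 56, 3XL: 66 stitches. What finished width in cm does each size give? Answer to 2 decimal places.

7/7.5 = 0.933 sts per cm.
M: 46 / 0.933 = 49.286 → 49.29 cm.
L: 56 / 0.933 = 60.000 → 60.00 cm.
3XL: 66 / 0.933 = 70.714 → 70.71 cm.

M 49.29 cm; L 60.00 cm; 3XL 70.71 cm.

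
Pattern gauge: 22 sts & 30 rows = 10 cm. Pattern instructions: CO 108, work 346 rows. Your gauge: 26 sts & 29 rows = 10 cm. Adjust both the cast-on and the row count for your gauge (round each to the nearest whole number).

Stitches: 108 × 26/22 = 127.64 → 128.
Rows: 346 × 29/30 = 334.47 → 334.

Cast on 128 stitches; work 334 rows.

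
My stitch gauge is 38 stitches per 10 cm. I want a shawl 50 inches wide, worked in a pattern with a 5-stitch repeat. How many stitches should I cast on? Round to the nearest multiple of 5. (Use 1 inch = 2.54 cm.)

Cast on 485 stitches.

50 in = 50 × 2.54 = 127.00 cm.
38 / 10 = 3.8 sts/cm.
127.00 × 3.8 = 482.60 sts.
→ 485.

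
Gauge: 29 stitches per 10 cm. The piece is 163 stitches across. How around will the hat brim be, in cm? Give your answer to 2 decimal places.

29 stitches / 10 cm = 2.9 stitches per cm.
163 / 2.9 = 56.207 cm.

56.21 cm.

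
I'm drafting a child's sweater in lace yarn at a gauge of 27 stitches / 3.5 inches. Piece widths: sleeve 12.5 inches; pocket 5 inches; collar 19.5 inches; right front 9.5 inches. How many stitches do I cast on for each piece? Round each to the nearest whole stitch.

sleeve 96; pocket 39; collar 150; right front 73.

Rate = 27/3.5 = 7.714 sts per in.
sleeve: 12.5 × 7.714 = 96.43 → 96.
pocket: 5 × 7.714 = 38.57 → 39.
collar: 19.5 × 7.714 = 150.43 → 150.
right front: 9.5 × 7.714 = 73.29 → 73.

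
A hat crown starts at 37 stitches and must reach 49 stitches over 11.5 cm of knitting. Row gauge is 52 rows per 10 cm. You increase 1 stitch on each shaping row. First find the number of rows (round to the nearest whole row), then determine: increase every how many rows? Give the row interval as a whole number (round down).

Increase every 5th row.

Rows = 11.5 × 5.2 = 59.8 → 60 rows.
Stitches to add: 12 → 12 shaping rows (at 1 st each).
60 / 12 = 5.00 → every 5 rows.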